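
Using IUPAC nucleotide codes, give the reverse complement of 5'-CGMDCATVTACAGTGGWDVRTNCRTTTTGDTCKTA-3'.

5'-TAMGAHCAAAAYGNAYBHWCCACTGTABATGHKCG-3'

Standard pairs A↔T, G↔C; ambiguity codes pair R↔Y, M↔K, W↔W, D↔H, V↔B, N↔N. Complement (GCKHGTABATGTCACCWHBYANGYAAAACHAGMAT), then reverse for 5'→3'.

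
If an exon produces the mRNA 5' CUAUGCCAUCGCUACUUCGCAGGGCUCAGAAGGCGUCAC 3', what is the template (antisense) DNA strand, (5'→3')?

5'-GTGACGCCTTCTGAGCCCTGCGAAGTAGCGATGGCATAG-3'

Replace U with T to get the coding DNA strand: CTATGCCATCGCTACTTCGCAGGGCTCAGAAGGCGTCAC. The template strand is its reverse complement (complement GATACGGTAGCGATGAAGCGTCCCGAGTCTTCCGCAGTG, then reverse).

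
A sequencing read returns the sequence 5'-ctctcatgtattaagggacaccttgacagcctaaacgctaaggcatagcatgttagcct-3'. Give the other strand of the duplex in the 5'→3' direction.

Pairing A↔T and G↔C gives GAGAGTACATAATTCCCTGTGGAACTGTCGGATTTGCGATTCCGTATCGTACAATCGGA, running 3'→5'. Reverse for the 5'→3' convention.

5'-AGGCTAACATGCTATGCCTTAGCGTTTAGGCTGTCAAGGTGTCCCTTAATACATGAGAG-3'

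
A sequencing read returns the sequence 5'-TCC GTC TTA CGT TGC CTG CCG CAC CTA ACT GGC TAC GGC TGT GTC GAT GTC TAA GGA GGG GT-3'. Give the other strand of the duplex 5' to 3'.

The complement of TCCGTCTTACGTTGCCTGCCGCACCTAACTGGCTACGGCTGTGTCGATGTCTAAGGAGGGGT is AGGCAGAATGCAACGGACGGCGTGGATTGACCGATGCCGACACAGCTACAGATTCCTCCCCA (A↔T, G↔C). DNA strands are antiparallel, so the complementary strand runs 3'→5'; reversing gives the 5'→3' form.

5′-ACCCCTCCTTAGACATCGACACAGCCGTAGCCAGTTAGGTGCGGCAGGCAACGTAAGACGGA-3′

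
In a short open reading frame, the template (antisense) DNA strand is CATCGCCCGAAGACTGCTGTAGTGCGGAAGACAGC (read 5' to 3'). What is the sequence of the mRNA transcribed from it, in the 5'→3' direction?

5'-GCUGUCUUCCGCACUACAGCAGUCUUCGGGCGAUG-3'

RNA polymerase reads the template 3'→5' and synthesizes mRNA 5'→3' by base-pairing (A→U, T→A, G↔C). The complement of the template is GTAGCGGGCTTCTGACGACATCACGCCTTCTGTCG; antiparallel, so 5'→3' the coding strand is GCTGTCTTCCGCACTACAGCAGTCTTCGGGCGATG. Replace T with U for the mRNA.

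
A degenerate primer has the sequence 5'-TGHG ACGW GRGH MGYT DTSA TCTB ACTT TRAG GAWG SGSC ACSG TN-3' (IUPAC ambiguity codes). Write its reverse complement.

5′-NACSGTGSCSCWTCCTYAAAGTVAGATSAHARCKDCYCWCGTCDCA-3′

Standard pairs A↔T, G↔C; ambiguity codes pair R↔Y, M↔K, W↔W, S↔S, B↔V, D↔H, N↔N. Complement (ACDCTGCWCYCDKCRAHASTAGAVTGAAAYTCCTWCSCSGTGSCAN), then reverse for 5'→3'.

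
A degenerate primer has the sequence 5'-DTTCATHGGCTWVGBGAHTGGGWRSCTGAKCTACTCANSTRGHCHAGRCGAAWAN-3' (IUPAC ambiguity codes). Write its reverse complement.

5'-NTWTTCGYCTDGDCYASNTGAGTAGMTCAGSYWCCCADTCVCBWAGCCDATGAAH-3'

Standard pairs A↔T, G↔C; ambiguity codes pair R↔Y, K↔M, W↔W, S↔S, B↔V, D↔H, N↔N. Complement (HAAGTADCCGAWBCVCTDACCCWYSGACTMGATGAGTNSAYCDGDTCYGCTTWTN), then reverse for 5'→3'.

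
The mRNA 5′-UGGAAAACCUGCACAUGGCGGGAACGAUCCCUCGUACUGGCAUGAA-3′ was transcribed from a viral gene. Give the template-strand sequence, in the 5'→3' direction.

5'-TTCATGCCAGTACGAGGGATCGTTCCCGCCATGTGCAGGTTTTCCA-3'

Replace U with T to get the coding DNA strand: TGGAAAACCTGCACATGGCGGGAACGATCCCTCGTACTGGCATGAA. The template strand is its reverse complement (complement ACCTTTTGGACGTGTACCGCCCTTGCTAGGGAGCATGACCGTACTT, then reverse).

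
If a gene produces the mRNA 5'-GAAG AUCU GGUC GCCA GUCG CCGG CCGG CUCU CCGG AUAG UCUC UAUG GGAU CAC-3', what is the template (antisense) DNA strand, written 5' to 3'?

Replace U with T to get the coding DNA strand: GAAGATCTGGTCGCCAGTCGCCGGCCGGCTCTCCGGATAGTCTCTATGGGATCAC. The template strand is its reverse complement (complement CTTCTAGACCAGCGGTCAGCGGCCGGCCGAGAGGCCTATCAGAGATACCCTAGTG, then reverse).

5′-GTGATCCCATAGAGACTATCCGGAGAGCCGGCCGGCGACTGGCGACCAGATCTTC-3′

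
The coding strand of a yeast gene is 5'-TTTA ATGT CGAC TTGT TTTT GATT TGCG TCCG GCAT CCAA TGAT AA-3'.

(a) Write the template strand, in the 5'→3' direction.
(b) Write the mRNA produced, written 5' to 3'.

(a) 5'-TTATCATTGGATGCCGGACGCAAATCAAAAACAAGTCGACATTAAA-3'
(b) 5′-UUUAAUGUCGACUUGUUUUUGAUUUGCGUCCGGCAUCCAAUGAUAA-3′

(a) The template strand is the reverse complement of the coding strand: complement AAATTACAGCTGAACAAAAACTAAACGCAGGCCGTAGGTTACTATT, then reverse.
(b) mRNA matches the coding strand with T→U.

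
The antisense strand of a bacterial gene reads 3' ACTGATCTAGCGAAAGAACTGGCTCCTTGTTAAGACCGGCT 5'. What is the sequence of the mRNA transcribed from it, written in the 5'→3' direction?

5'-UGACUAGAUCGCUUUCUUGACCGAGGAACAAUUCUGGCCGA-3'

Reading the template 3'→5' as shown, RNA polymerase pairs each base (A→U, T→A, G↔C) to build mRNA 5'→3' directly.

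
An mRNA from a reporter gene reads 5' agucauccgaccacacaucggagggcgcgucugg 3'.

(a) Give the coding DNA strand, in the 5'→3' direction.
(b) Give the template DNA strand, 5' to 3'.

(a) The coding strand matches the mRNA with U→T.
(b) The template strand is the reverse complement of the coding strand.

(a) 5'-AGTCATCCGACCACACATCGGAGGGCGCGTCTGG-3'
(b) 5'-CCAGACGCGCCCTCCGATGTGTGGTCGGATGACT-3'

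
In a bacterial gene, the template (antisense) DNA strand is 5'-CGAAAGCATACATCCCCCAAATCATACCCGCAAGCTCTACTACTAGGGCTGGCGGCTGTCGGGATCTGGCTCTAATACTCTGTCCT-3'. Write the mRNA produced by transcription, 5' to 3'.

5'-AGGACAGAGUAUUAGAGCCAGAUCCCGACAGCCGCCAGCCCUAGUAGUAGAGCUUGCGGGUAUGAUUUGGGGGAUGUAUGCUUUCG-3'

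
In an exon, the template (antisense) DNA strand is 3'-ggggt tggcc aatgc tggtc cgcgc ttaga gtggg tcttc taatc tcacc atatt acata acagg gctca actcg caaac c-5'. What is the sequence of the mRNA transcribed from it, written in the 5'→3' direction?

5′-CCCCAACCGGUUACGACCAGGCGCGAAUCUCACCCAGAAGAUUAGAGUGGUAUAAUGUAUUGUCCCGAGUUGAGCGUUUGG-3′

Reading the template 3'→5' as shown, RNA polymerase pairs each base (A→U, T→A, G↔C) to build mRNA 5'→3' directly.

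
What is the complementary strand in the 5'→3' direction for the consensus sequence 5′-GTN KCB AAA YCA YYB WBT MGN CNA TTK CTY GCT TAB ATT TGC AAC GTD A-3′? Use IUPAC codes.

5'-THACGTTGCAAATVTAAGCRAGMAATNGNCKAVWVRRTGRTTTVGMNAC-3'

Standard pairs A↔T, G↔C; ambiguity codes pair Y↔R, M↔K, W↔W, B↔V, D↔H, N↔N. Complement (CANMGVTTTRGTRRVWVAKCNGNTAAMGARCGAATVTAAACGTTGCAHT), then reverse for 5'→3'.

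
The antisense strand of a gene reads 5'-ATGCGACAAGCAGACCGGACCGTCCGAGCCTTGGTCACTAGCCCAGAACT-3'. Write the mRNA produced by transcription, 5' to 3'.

The mRNA has the sequence of the coding strand (reverse complement of the template) with T→U. Reverse complement of ATGCGACAAGCAGACCGGACCGTCCGAGCCTTGGTCACTAGCCCAGAACT is AGTTCTGGGCTAGTGACCAAGGCTCGGACGGTCCGGTCTGCTTGTCGCAT; then T→U.

5'-AGUUCUGGGCUAGUGACCAAGGCUCGGACGGUCCGGUCUGCUUGUCGCAU-3'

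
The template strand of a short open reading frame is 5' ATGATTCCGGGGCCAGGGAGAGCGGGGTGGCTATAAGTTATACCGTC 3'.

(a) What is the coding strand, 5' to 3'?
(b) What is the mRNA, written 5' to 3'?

(a) The coding strand is the reverse complement of the template: complement TACTAAGGCCCCGGTCCCTCTCGCCCCACCGATATTCAATATGGCAG, then reverse.
(b) mRNA has the coding-strand sequence with T→U.

(a) 5'-GACGGTATAACTTATAGCCACCCCGCTCTCCCTGGCCCCGGAATCAT-3'
(b) 5'-GACGGUAUAACUUAUAGCCACCCCGCUCUCCCUGGCCCCGGAAUCAU-3'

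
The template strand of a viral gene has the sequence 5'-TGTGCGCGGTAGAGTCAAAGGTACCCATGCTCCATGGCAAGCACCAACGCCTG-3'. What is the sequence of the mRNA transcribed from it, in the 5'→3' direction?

5'-CAGGCGUUGGUGCUUGCCAUGGAGCAUGGGUACCUUUGACUCUACCGCGCACA-3'

RNA polymerase reads the template 3'→5' and synthesizes mRNA 5'→3' by base-pairing (A→U, T→A, G↔C). The complement of the template is ACACGCGCCATCTCAGTTTCCATGGGTACGAGGTACCGTTCGTGGTTGCGGAC; antiparallel, so 5'→3' the coding strand is CAGGCGTTGGTGCTTGCCATGGAGCATGGGTACCTTTGACTCTACCGCGCACA. Replace T with U for the mRNA.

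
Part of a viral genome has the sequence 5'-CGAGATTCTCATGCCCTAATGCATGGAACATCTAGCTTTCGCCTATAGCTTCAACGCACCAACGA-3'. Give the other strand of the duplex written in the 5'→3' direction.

5'-TCGTTGGTGCGTTGAAGCTATAGGCGAAAGCTAGATGTTCCATGCATTAGGGCATGAGAATCTCG-3'

Pairing A↔T and G↔C gives GCTCTAAGAGTACGGGATTACGTACCTTGTAGATCGAAAGCGGATATCGAAGTTGCGTGGTTGCT, running 3'→5'. Reverse for the 5'→3' convention.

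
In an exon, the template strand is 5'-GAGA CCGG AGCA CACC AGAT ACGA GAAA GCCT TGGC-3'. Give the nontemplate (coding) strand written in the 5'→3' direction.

The coding strand is complementary and antiparallel to the template: take the complement (A↔T, G↔C) and reverse.

5'-GCCAAGGCTTTCTCGTATCTGGTGTGCTCCGGTCTC-3'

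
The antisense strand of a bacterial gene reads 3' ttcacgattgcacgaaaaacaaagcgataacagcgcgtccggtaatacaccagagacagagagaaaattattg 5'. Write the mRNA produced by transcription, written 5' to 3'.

Reading the template 3'→5' as shown, RNA polymerase pairs each base (A→U, T→A, G↔C) to build mRNA 5'→3' directly.

5′-AAGUGCUAACGUGCUUUUUGUUUCGCUAUUGUCGCGCAGGCCAUUAUGUGGUCUCUGUCUCUCUUUUAAUAAC-3′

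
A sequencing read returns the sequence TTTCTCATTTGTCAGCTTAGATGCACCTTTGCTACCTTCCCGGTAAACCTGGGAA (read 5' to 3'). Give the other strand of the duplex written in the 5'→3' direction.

Pairing A↔T and G↔C gives AAAGAGTAAACAGTCGAATCTACGTGGAAACGATGGAAGGGCCATTTGGACCCTT, running 3'→5'. Reverse for the 5'→3' convention.

5'-TTCCCAGGTTTACCGGGAAGGTAGCAAAGGTGCATCTAAGCTGACAAATGAGAAA-3'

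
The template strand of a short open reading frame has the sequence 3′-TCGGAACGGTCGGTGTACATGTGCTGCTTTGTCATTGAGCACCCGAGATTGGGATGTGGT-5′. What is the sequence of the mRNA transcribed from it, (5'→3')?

Reading the template 3'→5' as shown, RNA polymerase pairs each base (A→U, T→A, G↔C) to build mRNA 5'→3' directly.

5'-AGCCUUGCCAGCCACAUGUACACGACGAAACAGUAACUCGUGGGCUCUAACCCUACACCA-3'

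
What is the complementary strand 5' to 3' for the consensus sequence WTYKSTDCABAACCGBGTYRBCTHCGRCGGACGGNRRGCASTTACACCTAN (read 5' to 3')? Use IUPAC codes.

Standard pairs A↔T, G↔C; ambiguity codes pair R↔Y, K↔M, W↔W, S↔S, B↔V, D↔H, N↔N. Complement (WARMSAHGTVTTGGCVCARYVGADGCYGCCTGCCNYYCGTSAATGTGGATN), then reverse for 5'→3'.

5'-NTAGGTGTAASTGCYYNCCGTCCGYCGDAGVYRACVCGGTTVTGHASMRAW-3'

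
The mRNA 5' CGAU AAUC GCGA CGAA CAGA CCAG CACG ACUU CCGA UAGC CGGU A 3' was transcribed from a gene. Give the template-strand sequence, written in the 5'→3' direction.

Replace U with T to get the coding DNA strand: CGATAATCGCGACGAACAGACCAGCACGACTTCCGATAGCCGGTA. The template strand is its reverse complement (complement GCTATTAGCGCTGCTTGTCTGGTCGTGCTGAAGGCTATCGGCCAT, then reverse).

5'-TACCGGCTATCGGAAGTCGTGCTGGTCTGTTCGTCGCGATTATCG-3'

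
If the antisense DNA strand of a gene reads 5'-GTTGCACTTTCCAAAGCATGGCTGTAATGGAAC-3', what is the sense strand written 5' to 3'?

The coding strand is complementary and antiparallel to the template: take the complement (A↔T, G↔C) and reverse.

5′-GTTCCATTACAGCCATGCTTTGGAAAGTGCAAC-3′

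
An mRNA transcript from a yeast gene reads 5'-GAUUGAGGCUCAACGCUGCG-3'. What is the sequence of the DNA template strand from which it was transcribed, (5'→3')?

5'-CGCAGCGTTGAGCCTCAATC-3'

Replace U with T to get the coding DNA strand: GATTGAGGCTCAACGCTGCG. The template strand is its reverse complement (complement CTAACTCCGAGTTGCGACGC, then reverse).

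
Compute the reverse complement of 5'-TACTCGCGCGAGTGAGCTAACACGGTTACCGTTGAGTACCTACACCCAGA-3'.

5′-TCTGGGTGTAGGTACTCAACGGTAACCGTGTTAGCTCACTCGCGCGAGTA-3′

Reading the sequence 3'→5' and pairing each base (A↔T, G↔C) gives the reverse complement directly.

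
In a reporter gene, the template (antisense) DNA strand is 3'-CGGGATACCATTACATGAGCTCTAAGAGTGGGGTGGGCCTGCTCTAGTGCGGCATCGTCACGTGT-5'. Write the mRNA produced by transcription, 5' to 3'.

5'-GCCCUAUGGUAAUGUACUCGAGAUUCUCACCCCACCCGGACGAGAUCACGCCGUAGCAGUGCACA-3'

Reading the template 3'→5' as shown, RNA polymerase pairs each base (A→U, T→A, G↔C) to build mRNA 5'→3' directly.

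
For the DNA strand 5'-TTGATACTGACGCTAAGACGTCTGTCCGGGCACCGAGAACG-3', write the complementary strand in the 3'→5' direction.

Base-pairing A↔T, G↔C gives the complement. The complementary strand is antiparallel, so paired with a 5'→3' strand it runs 3'→5'.

3'-AACTATGACTGCGATTCTGCAGACAGGCCCGTGGCTCTTGC-5'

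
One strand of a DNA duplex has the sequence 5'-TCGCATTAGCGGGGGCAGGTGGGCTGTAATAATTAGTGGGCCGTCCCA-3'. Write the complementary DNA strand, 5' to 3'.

The complement of TCGCATTAGCGGGGGCAGGTGGGCTGTAATAATTAGTGGGCCGTCCCA is AGCGTAATCGCCCCCGTCCACCCGACATTATTAATCACCCGGCAGGGT (A↔T, G↔C). DNA strands are antiparallel, so the complementary strand runs 3'→5'; reversing gives the 5'→3' form.

5'-TGGGACGGCCCACTAATTATTACAGCCCACCTGCCCCCGCTAATGCGA-3'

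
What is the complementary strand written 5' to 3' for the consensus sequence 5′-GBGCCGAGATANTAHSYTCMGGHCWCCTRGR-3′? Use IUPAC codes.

5'-YCYAGGWGDCCKGARSDTANTATCTCGGCVC-3'

Standard pairs A↔T, G↔C; ambiguity codes pair R↔Y, M↔K, W↔W, S↔S, B↔V, H↔D, N↔N. Complement (CVCGGCTCTATNATDSRAGKCCDGWGGAYCY), then reverse for 5'→3'.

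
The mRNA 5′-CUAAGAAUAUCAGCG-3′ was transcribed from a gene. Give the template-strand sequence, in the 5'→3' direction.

Replace U with T to get the coding DNA strand: CTAAGAATATCAGCG. The template strand is its reverse complement (complement GATTCTTATAGTCGC, then reverse).

5'-CGCTGATATTCTTAG-3'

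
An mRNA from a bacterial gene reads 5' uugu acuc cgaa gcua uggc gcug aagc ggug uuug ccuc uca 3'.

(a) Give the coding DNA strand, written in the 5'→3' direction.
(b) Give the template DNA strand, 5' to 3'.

(a) 5'-TTGTACTCCGAAGCTATGGCGCTGAAGCGGTGTTTGCCTCTCA-3'
(b) 5′-TGAGAGGCAAACACCGCTTCAGCGCCATAGCTTCGGAGTACAA-3′

(a) The coding strand matches the mRNA with U→T.
(b) The template strand is the reverse complement of the coding strand.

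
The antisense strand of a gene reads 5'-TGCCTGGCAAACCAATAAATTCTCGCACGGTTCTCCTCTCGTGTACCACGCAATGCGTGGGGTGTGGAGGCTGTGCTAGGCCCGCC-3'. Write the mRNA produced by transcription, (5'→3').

The mRNA has the sequence of the coding strand (reverse complement of the template) with T→U. Reverse complement of TGCCTGGCAAACCAATAAATTCTCGCACGGTTCTCCTCTCGTGTACCACGCAATGCGTGGGGTGTGGAGGCTGTGCTAGGCCCGCC is GGCGGGCCTAGCACAGCCTCCACACCCCACGCATTGCGTGGTACACGAGAGGAGAACCGTGCGAGAATTTATTGGTTTGCCAGGCA; then T→U.

5′-GGCGGGCCUAGCACAGCCUCCACACCCCACGCAUUGCGUGGUACACGAGAGGAGAACCGUGCGAGAAUUUAUUGGUUUGCCAGGCA-3′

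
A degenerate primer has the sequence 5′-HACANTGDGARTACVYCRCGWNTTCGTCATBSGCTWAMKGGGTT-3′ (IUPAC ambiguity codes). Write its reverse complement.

Standard pairs A↔T, G↔C; ambiguity codes pair R↔Y, M↔K, W↔W, S↔S, B↔V, D↔H, N↔N. Complement (DTGTNACHCTYATGBRGYGCWNAAGCAGTAVSCGAWTKMCCCAA), then reverse for 5'→3'.

5'-AACCCMKTWAGCSVATGACGAANWCGYGRBGTAYTCHCANTGTD-3'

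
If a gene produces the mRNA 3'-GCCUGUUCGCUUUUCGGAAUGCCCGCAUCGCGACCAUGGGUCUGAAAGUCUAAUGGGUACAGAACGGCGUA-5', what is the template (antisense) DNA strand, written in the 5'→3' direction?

Written 5'→3' the mRNA is AUGCGGCAAGACAUGGGUAAUCUGAAAGUCUGGGUACCAGCGCUACGCCCGUAAGGCUUUUCGCUUGUCCG, so the coding DNA strand is ATGCGGCAAGACATGGGTAATCTGAAAGTCTGGGTACCAGCGCTACGCCCGTAAGGCTTTTCGCTTGTCCG. The template is its reverse complement.

5'-CGGACAAGCGAAAAGCCTTACGGGCGTAGCGCTGGTACCCAGACTTTCAGATTACCCATGTCTTGCCGCAT-3'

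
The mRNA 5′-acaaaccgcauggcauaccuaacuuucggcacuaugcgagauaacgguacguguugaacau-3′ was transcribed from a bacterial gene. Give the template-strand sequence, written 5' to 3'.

5'-ATGTTCAACACGTACCGTTATCTCGCATAGTGCCGAAAGTTAGGTATGCCATGCGGTTTGT-3'

Replace U with T to get the coding DNA strand: ACAAACCGCATGGCATACCTAACTTTCGGCACTATGCGAGATAACGGTACGTGTTGAACAT. The template strand is its reverse complement (complement TGTTTGGCGTACCGTATGGATTGAAAGCCGTGATACGCTCTATTGCCATGCACAACTTGTA, then reverse).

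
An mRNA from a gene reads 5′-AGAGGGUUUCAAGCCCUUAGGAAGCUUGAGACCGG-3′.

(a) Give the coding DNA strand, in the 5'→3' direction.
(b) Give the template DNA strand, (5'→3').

(a) The coding strand matches the mRNA with U→T.
(b) The template strand is the reverse complement of the coding strand.

(a) 5'-AGAGGGTTTCAAGCCCTTAGGAAGCTTGAGACCGG-3'
(b) 5'-CCGGTCTCAAGCTTCCTAAGGGCTTGAAACCCTCT-3'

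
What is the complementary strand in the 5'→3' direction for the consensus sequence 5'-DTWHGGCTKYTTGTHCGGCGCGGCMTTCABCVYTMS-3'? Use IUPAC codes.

Standard pairs A↔T, G↔C; ambiguity codes pair Y↔R, M↔K, W↔W, S↔S, B↔V, D↔H. Complement (HAWDCCGAMRAACADGCCGCGCCGKAAGTVGBRAKS), then reverse for 5'→3'.

5′-SKARBGVTGAAKGCCGCGCCGDACAARMAGCCDWAH-3′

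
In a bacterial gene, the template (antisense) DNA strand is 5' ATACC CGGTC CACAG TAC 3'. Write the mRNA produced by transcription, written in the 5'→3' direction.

5'-GUACUGUGGACCGGGUAU-3'

The mRNA has the sequence of the coding strand (reverse complement of the template) with T→U. Reverse complement of ATACCCGGTCCACAGTAC is GTACTGTGGACCGGGTAT; then T→U.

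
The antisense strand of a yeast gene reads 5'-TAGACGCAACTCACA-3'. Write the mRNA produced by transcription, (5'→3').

The mRNA has the sequence of the coding strand (reverse complement of the template) with T→U. Reverse complement of TAGACGCAACTCACA is TGTGAGTTGCGTCTA; then T→U.

5'-UGUGAGUUGCGUCUA-3'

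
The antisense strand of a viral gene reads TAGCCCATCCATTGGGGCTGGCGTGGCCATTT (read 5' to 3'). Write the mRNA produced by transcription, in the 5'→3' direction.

5'-AAAUGGCCACGCCAGCCCCAAUGGAUGGGCUA-3'

RNA polymerase reads the template 3'→5' and synthesizes mRNA 5'→3' by base-pairing (A→U, T→A, G↔C). The complement of the template is ATCGGGTAGGTAACCCCGACCGCACCGGTAAA; antiparallel, so 5'→3' the coding strand is AAATGGCCACGCCAGCCCCAATGGATGGGCTA. Replace T with U for the mRNA.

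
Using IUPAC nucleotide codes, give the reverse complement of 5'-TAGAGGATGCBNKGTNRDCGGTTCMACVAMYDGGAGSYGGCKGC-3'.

5′-GCMGCCRSCTCCHRKTBGTKGAACCGHYNACMNVGCATCCTCTA-3′

Standard pairs A↔T, G↔C; ambiguity codes pair R↔Y, M↔K, S↔S, B↔V, D↔H, N↔N. Complement (ATCTCCTACGVNMCANYHGCCAAGKTGBTKRHCCTCSRCCGMCG), then reverse for 5'→3'.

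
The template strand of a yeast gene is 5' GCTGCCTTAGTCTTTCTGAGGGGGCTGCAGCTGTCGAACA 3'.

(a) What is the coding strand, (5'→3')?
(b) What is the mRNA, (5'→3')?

(a) 5′-TGTTCGACAGCTGCAGCCCCCTCAGAAAGACTAAGGCAGC-3′
(b) 5'-UGUUCGACAGCUGCAGCCCCCUCAGAAAGACUAAGGCAGC-3'

(a) The coding strand is the reverse complement of the template: complement CGACGGAATCAGAAAGACTCCCCCGACGTCGACAGCTTGT, then reverse.
(b) mRNA has the coding-strand sequence with T→U.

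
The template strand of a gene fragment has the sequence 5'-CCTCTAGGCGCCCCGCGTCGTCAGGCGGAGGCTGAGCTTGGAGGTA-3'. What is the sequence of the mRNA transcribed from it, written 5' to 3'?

The mRNA has the sequence of the coding strand (reverse complement of the template) with T→U. Reverse complement of CCTCTAGGCGCCCCGCGTCGTCAGGCGGAGGCTGAGCTTGGAGGTA is TACCTCCAAGCTCAGCCTCCGCCTGACGACGCGGGGCGCCTAGAGG; then T→U.

5'-UACCUCCAAGCUCAGCCUCCGCCUGACGACGCGGGGCGCCUAGAGG-3'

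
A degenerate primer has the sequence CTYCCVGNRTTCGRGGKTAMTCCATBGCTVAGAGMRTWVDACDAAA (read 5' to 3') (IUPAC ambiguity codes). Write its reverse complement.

5'-TTTHGTHBWAYKCTCTBAGCVATGGAKTAMCCYCGAAYNCBGGRAG-3'

Standard pairs A↔T, G↔C; ambiguity codes pair R↔Y, M↔K, W↔W, B↔V, D↔H, N↔N. Complement (GARGGBCNYAAGCYCCMATKAGGTAVCGABTCTCKYAWBHTGHTTT), then reverse for 5'→3'.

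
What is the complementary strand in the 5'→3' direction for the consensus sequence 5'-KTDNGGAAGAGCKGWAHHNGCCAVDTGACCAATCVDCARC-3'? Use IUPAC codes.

5'-GYTGHBGATTGGTCAHBTGGCNDDTWCMGCTCTTCCNHAM-3'

Standard pairs A↔T, G↔C; ambiguity codes pair R↔Y, K↔M, W↔W, D↔H, V↔B, N↔N. Complement (MAHNCCTTCTCGMCWTDDNCGGTBHACTGGTTAGBHGTYG), then reverse for 5'→3'.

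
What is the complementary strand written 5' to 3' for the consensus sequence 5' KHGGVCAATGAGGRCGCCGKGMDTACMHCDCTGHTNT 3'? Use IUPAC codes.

Standard pairs A↔T, G↔C; ambiguity codes pair R↔Y, M↔K, D↔H, V↔B, N↔N. Complement (MDCCBGTTACTCCYGCGGCMCKHATGKDGHGACDANA), then reverse for 5'→3'.

5'-ANADCAGHGDKGTAHKCMCGGCGYCCTCATTGBCCDM-3'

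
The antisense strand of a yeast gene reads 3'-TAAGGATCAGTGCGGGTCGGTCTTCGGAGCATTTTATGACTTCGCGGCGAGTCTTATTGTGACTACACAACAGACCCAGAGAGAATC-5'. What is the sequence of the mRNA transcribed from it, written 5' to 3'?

5′-AUUCCUAGUCACGCCCAGCCAGAAGCCUCGUAAAAUACUGAAGCGCCGCUCAGAAUAACACUGAUGUGUUGUCUGGGUCUCUCUUAG-3′

Reading the template 3'→5' as shown, RNA polymerase pairs each base (A→U, T→A, G↔C) to build mRNA 5'→3' directly.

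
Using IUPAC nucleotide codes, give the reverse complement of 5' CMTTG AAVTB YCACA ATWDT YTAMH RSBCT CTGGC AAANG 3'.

5'-CNTTTGCCAGAGVSYDKTARAHWATTGTGRVABTTCAAKG-3'

Standard pairs A↔T, G↔C; ambiguity codes pair R↔Y, M↔K, W↔W, S↔S, B↔V, D↔H, N↔N. Complement (GKAACTTBAVRGTGTTAWHARATKDYSVGAGACCGTTTNC), then reverse for 5'→3'.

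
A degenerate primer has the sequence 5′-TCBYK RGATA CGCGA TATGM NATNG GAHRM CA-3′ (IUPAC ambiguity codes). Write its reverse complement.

Standard pairs A↔T, G↔C; ambiguity codes pair R↔Y, M↔K, B↔V, H↔D, N↔N. Complement (AGVRMYCTATGCGCTATACKNTANCCTDYKGT), then reverse for 5'→3'.

5′-TGKYDTCCNATNKCATATCGCGTATCYMRVGA-3′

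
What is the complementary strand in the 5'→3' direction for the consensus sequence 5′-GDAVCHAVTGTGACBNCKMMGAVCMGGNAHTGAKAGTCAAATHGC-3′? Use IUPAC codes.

5'-GCDATTTGACTMTCADTNCCKGBTCKKMGNVGTCACABTDGBTHC-3'

Standard pairs A↔T, G↔C; ambiguity codes pair M↔K, B↔V, D↔H, N↔N. Complement (CHTBGDTBACACTGVNGMKKCTBGKCCNTDACTMTCAGTTTADCG), then reverse for 5'→3'.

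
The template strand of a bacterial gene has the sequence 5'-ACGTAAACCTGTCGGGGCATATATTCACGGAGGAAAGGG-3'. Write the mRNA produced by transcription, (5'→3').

5'-CCCUUUCCUCCGUGAAUAUAUGCCCCGACAGGUUUACGU-3'

The mRNA has the sequence of the coding strand (reverse complement of the template) with T→U. Reverse complement of ACGTAAACCTGTCGGGGCATATATTCACGGAGGAAAGGG is CCCTTTCCTCCGTGAATATATGCCCCGACAGGTTTACGT; then T→U.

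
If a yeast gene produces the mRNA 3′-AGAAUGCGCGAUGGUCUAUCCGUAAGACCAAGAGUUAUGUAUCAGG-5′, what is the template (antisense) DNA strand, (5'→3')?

5'-TCTTACGCGCTACCAGATAGGCATTCTGGTTCTCAATACATAGTCC-3'

Written 5'→3' the mRNA is GGACUAUGUAUUGAGAACCAGAAUGCCUAUCUGGUAGCGCGUAAGA, so the coding DNA strand is GGACTATGTATTGAGAACCAGAATGCCTATCTGGTAGCGCGTAAGA. The template is its reverse complement.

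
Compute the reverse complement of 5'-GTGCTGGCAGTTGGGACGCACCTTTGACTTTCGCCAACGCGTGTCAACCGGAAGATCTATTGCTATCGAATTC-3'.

5'-GAATTCGATAGCAATAGATCTTCCGGTTGACACGCGTTGGCGAAAGTCAAAGGTGCGTCCCAACTGCCAGCAC-3'

Reading the sequence 3'→5' and pairing each base (A↔T, G↔C) gives the reverse complement directly.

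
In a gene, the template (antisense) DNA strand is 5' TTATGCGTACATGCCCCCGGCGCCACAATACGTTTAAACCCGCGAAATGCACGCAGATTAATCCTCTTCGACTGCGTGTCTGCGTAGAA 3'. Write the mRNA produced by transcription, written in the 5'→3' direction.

5′-UUCUACGCAGACACGCAGUCGAAGAGGAUUAAUCUGCGUGCAUUUCGCGGGUUUAAACGUAUUGUGGCGCCGGGGGCAUGUACGCAUAA-3′

The mRNA has the sequence of the coding strand (reverse complement of the template) with T→U. Reverse complement of TTATGCGTACATGCCCCCGGCGCCACAATACGTTTAAACCCGCGAAATGCACGCAGATTAATCCTCTTCGACTGCGTGTCTGCGTAGAA is TTCTACGCAGACACGCAGTCGAAGAGGATTAATCTGCGTGCATTTCGCGGGTTTAAACGTATTGTGGCGCCGGGGGCATGTACGCATAA; then T→U.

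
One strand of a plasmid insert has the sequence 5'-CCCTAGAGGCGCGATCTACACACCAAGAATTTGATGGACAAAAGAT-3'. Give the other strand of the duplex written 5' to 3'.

The complement of CCCTAGAGGCGCGATCTACACACCAAGAATTTGATGGACAAAAGAT is GGGATCTCCGCGCTAGATGTGTGGTTCTTAAACTACCTGTTTTCTA (A↔T, G↔C). DNA strands are antiparallel, so the complementary strand runs 3'→5'; reversing gives the 5'→3' form.

5'-ATCTTTTGTCCATCAAATTCTTGGTGTGTAGATCGCGCCTCTAGGG-3'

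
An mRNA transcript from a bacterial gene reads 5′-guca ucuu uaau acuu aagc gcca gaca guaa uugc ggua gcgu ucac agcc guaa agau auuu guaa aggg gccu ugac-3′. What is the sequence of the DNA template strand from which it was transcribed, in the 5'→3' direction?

5′-GTCAAGGCCCCTTTACAAATATCTTTACGGCTGTGAACGCTACCGCAATTACTGTCTGGCGCTTAAGTATTAAAGATGAC-3′

Replace U with T to get the coding DNA strand: GTCATCTTTAATACTTAAGCGCCAGACAGTAATTGCGGTAGCGTTCACAGCCGTAAAGATATTTGTAAAGGGGCCTTGAC. The template strand is its reverse complement (complement CAGTAGAAATTATGAATTCGCGGTCTGTCATTAACGCCATCGCAAGTGTCGGCATTTCTATAAACATTTCCCCGGAACTG, then reverse).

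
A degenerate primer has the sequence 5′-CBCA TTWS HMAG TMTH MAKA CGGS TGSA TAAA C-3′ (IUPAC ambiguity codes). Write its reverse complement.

Standard pairs A↔T, G↔C; ambiguity codes pair M↔K, W↔W, S↔S, B↔V, H↔D. Complement (GVGTAAWSDKTCAKADKTMTGCCSACSTATTTG), then reverse for 5'→3'.

5′-GTTTATSCASCCGTMTKDAKACTKDSWAATGVG-3′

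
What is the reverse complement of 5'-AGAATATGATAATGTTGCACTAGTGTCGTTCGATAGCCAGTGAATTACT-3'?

5'-AGTAATTCACTGGCTATCGAACGACACTAGTGCAACATTATCATATTCT-3'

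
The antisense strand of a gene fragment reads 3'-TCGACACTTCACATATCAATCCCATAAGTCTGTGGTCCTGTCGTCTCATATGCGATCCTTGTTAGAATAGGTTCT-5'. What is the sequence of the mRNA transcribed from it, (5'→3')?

5'-AGCUGUGAAGUGUAUAGUUAGGGUAUUCAGACACCAGGACAGCAGAGUAUACGCUAGGAACAAUCUUAUCCAAGA-3'

Reading the template 3'→5' as shown, RNA polymerase pairs each base (A→U, T→A, G↔C) to build mRNA 5'→3' directly.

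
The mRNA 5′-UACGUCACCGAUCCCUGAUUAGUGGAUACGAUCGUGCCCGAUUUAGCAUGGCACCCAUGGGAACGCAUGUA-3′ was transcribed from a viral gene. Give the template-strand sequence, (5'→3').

5'-TACATGCGTTCCCATGGGTGCCATGCTAAATCGGGCACGATCGTATCCACTAATCAGGGATCGGTGACGTA-3'

Replace U with T to get the coding DNA strand: TACGTCACCGATCCCTGATTAGTGGATACGATCGTGCCCGATTTAGCATGGCACCCATGGGAACGCATGTA. The template strand is its reverse complement (complement ATGCAGTGGCTAGGGACTAATCACCTATGCTAGCACGGGCTAAATCGTACCGTGGGTACCCTTGCGTACAT, then reverse).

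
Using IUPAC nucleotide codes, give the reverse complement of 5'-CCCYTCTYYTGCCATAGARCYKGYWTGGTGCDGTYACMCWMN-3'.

Standard pairs A↔T, G↔C; ambiguity codes pair R↔Y, M↔K, W↔W, D↔H, N↔N. Complement (GGGRAGARRACGGTATCTYGRMCRWACCACGHCARTGKGWKN), then reverse for 5'→3'.

5'-NKWGKGTRACHGCACCAWRCMRGYTCTATGGCARRAGARGGG-3'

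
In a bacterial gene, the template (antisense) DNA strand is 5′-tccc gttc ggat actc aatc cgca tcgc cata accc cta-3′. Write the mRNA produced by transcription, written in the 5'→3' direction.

The mRNA has the sequence of the coding strand (reverse complement of the template) with T→U. Reverse complement of TCCCGTTCGGATACTCAATCCGCATCGCCATAACCCCTA is TAGGGGTTATGGCGATGCGGATTGAGTATCCGAACGGGA; then T→U.

5'-UAGGGGUUAUGGCGAUGCGGAUUGAGUAUCCGAACGGGA-3'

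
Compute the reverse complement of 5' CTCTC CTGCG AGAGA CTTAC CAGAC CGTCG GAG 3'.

5'-CTCCGACGGTCTGGTAAGTCTCTCGCAGGAGAG-3'

Reading the sequence 3'→5' and pairing each base (A↔T, G↔C) gives the reverse complement directly.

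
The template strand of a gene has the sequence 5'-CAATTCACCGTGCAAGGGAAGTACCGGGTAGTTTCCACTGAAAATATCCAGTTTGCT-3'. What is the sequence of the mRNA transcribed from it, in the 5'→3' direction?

5′-AGCAAACUGGAUAUUUUCAGUGGAAACUACCCGGUACUUCCCUUGCACGGUGAAUUG-3′

RNA polymerase reads the template 3'→5' and synthesizes mRNA 5'→3' by base-pairing (A→U, T→A, G↔C). The complement of the template is GTTAAGTGGCACGTTCCCTTCATGGCCCATCAAAGGTGACTTTTATAGGTCAAACGA; antiparallel, so 5'→3' the coding strand is AGCAAACTGGATATTTTCAGTGGAAACTACCCGGTACTTCCCTTGCACGGTGAATTG. Replace T with U for the mRNA.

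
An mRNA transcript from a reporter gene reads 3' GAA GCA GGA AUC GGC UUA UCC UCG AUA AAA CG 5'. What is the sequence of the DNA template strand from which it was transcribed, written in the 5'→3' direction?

5'-CTTCGTCCTTAGCCGAATAGGAGCTATTTTGC-3'

Written 5'→3' the mRNA is GCAAAAUAGCUCCUAUUCGGCUAAGGACGAAG, so the coding DNA strand is GCAAAATAGCTCCTATTCGGCTAAGGACGAAG. The template is its reverse complement.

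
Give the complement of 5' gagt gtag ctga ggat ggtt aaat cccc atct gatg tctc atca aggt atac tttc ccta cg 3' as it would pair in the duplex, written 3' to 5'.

3'-CTCACATCGACTCCTACCAATTTAGGGGTAGACTACAGAGTAGTTCCATATGAAAGGGATGC-5'

Base-pairing A↔T, G↔C gives the complement. The complementary strand is antiparallel, so paired with a 5'→3' strand it runs 3'→5'.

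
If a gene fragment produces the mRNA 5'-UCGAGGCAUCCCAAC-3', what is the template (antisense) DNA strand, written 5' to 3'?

5'-GTTGGGATGCCTCGA-3'

Replace U with T to get the coding DNA strand: TCGAGGCATCCCAAC. The template strand is its reverse complement (complement AGCTCCGTAGGGTTG, then reverse).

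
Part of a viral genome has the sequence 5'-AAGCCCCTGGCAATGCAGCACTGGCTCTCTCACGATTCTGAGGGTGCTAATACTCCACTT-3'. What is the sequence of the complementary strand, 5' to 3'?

The complement of AAGCCCCTGGCAATGCAGCACTGGCTCTCTCACGATTCTGAGGGTGCTAATACTCCACTT is TTCGGGGACCGTTACGTCGTGACCGAGAGAGTGCTAAGACTCCCACGATTATGAGGTGAA (A↔T, G↔C). DNA strands are antiparallel, so the complementary strand runs 3'→5'; reversing gives the 5'→3' form.

5'-AAGTGGAGTATTAGCACCCTCAGAATCGTGAGAGAGCCAGTGCTGCATTGCCAGGGGCTT-3'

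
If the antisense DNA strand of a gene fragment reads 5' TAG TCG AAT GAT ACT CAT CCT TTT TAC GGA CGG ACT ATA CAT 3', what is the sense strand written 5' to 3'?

The coding strand is complementary and antiparallel to the template: take the complement (A↔T, G↔C) and reverse.

5'-ATGTATAGTCCGTCCGTAAAAAGGATGAGTATCATTCGACTA-3'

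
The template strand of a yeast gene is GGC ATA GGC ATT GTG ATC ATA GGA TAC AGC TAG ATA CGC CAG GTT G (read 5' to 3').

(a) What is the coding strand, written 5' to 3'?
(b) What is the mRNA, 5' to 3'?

(a) 5'-CAACCTGGCGTATCTAGCTGTATCCTATGATCACAATGCCTATGCC-3'
(b) 5'-CAACCUGGCGUAUCUAGCUGUAUCCUAUGAUCACAAUGCCUAUGCC-3'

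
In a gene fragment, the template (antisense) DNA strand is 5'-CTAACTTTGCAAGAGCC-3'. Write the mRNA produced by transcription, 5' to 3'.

The mRNA has the sequence of the coding strand (reverse complement of the template) with T→U. Reverse complement of CTAACTTTGCAAGAGCC is GGCTCTTGCAAAGTTAG; then T→U.

5′-GGCUCUUGCAAAGUUAG-3′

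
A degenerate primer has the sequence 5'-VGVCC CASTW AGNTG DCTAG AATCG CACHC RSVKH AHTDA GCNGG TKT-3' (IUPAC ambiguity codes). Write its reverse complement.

Standard pairs A↔T, G↔C; ambiguity codes pair R↔Y, K↔M, W↔W, S↔S, D↔H, V↔B, N↔N. Complement (BCBGGGTSAWTCNACHGATCTTAGCGTGDGYSBMDTDAHTCGNCCAMA), then reverse for 5'→3'.

5'-AMACCNGCTHADTDMBSYGDGTGCGATTCTAGHCANCTWASTGGGBCB-3'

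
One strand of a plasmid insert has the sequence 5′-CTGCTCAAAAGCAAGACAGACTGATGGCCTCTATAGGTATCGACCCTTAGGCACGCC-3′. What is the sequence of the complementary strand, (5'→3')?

The complement of CTGCTCAAAAGCAAGACAGACTGATGGCCTCTATAGGTATCGACCCTTAGGCACGCC is GACGAGTTTTCGTTCTGTCTGACTACCGGAGATATCCATAGCTGGGAATCCGTGCGG (A↔T, G↔C). DNA strands are antiparallel, so the complementary strand runs 3'→5'; reversing gives the 5'→3' form.

5′-GGCGTGCCTAAGGGTCGATACCTATAGAGGCCATCAGTCTGTCTTGCTTTTGAGCAG-3′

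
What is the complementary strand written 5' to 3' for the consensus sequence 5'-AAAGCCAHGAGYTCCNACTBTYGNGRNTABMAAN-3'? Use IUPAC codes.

Standard pairs A↔T, G↔C; ambiguity codes pair R↔Y, M↔K, B↔V, H↔D, N↔N. Complement (TTTCGGTDCTCRAGGNTGAVARCNCYNATVKTTN), then reverse for 5'→3'.

5'-NTTKVTANYCNCRAVAGTNGGARCTCDTGGCTTT-3'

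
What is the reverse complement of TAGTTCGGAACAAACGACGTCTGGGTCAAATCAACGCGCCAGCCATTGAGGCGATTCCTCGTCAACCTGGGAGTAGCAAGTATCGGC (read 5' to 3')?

Reading the sequence 3'→5' and pairing each base (A↔T, G↔C) gives the reverse complement directly.

5'-GCCGATACTTGCTACTCCCAGGTTGACGAGGAATCGCCTCAATGGCTGGCGCGTTGATTTGACCCAGACGTCGTTTGTTCCGAACTA-3'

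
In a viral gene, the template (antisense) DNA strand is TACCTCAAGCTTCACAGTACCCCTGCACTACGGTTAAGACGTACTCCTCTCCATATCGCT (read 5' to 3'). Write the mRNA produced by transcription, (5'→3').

The mRNA has the sequence of the coding strand (reverse complement of the template) with T→U. Reverse complement of TACCTCAAGCTTCACAGTACCCCTGCACTACGGTTAAGACGTACTCCTCTCCATATCGCT is AGCGATATGGAGAGGAGTACGTCTTAACCGTAGTGCAGGGGTACTGTGAAGCTTGAGGTA; then T→U.

5'-AGCGAUAUGGAGAGGAGUACGUCUUAACCGUAGUGCAGGGGUACUGUGAAGCUUGAGGUA-3'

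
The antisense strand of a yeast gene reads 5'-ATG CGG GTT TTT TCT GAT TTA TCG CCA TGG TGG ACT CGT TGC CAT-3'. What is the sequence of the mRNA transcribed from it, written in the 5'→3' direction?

5'-AUGGCAACGAGUCCACCAUGGCGAUAAAUCAGAAAAAACCCGCAU-3'

RNA polymerase reads the template 3'→5' and synthesizes mRNA 5'→3' by base-pairing (A→U, T→A, G↔C). The complement of the template is TACGCCCAAAAAAGACTAAATAGCGGTACCACCTGAGCAACGGTA; antiparallel, so 5'→3' the coding strand is ATGGCAACGAGTCCACCATGGCGATAAATCAGAAAAAACCCGCAT. Replace T with U for the mRNA.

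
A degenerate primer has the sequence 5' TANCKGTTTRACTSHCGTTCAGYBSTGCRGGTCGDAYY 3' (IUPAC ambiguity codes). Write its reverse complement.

5'-RRTHCGACCYGCASVRCTGAACGDSAGTYAAACMGNTA-3'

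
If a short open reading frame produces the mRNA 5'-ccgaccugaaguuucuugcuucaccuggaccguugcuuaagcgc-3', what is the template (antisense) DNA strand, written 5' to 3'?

Replace U with T to get the coding DNA strand: CCGACCTGAAGTTTCTTGCTTCACCTGGACCGTTGCTTAAGCGC. The template strand is its reverse complement (complement GGCTGGACTTCAAAGAACGAAGTGGACCTGGCAACGAATTCGCG, then reverse).

5′-GCGCTTAAGCAACGGTCCAGGTGAAGCAAGAAACTTCAGGTCGG-3′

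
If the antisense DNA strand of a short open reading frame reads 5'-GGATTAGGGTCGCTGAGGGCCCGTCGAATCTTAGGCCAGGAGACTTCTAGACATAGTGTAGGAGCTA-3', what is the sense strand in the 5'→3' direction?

The coding strand is complementary and antiparallel to the template: take the complement (A↔T, G↔C) and reverse.

5'-TAGCTCCTACACTATGTCTAGAAGTCTCCTGGCCTAAGATTCGACGGGCCCTCAGCGACCCTAATCC-3'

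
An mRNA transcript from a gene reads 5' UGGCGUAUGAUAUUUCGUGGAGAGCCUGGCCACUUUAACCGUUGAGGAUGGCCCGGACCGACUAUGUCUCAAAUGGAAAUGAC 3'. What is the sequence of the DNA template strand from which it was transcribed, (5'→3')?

5'-GTCATTTCCATTTGAGACATAGTCGGTCCGGGCCATCCTCAACGGTTAAAGTGGCCAGGCTCTCCACGAAATATCATACGCCA-3'

Replace U with T to get the coding DNA strand: TGGCGTATGATATTTCGTGGAGAGCCTGGCCACTTTAACCGTTGAGGATGGCCCGGACCGACTATGTCTCAAATGGAAATGAC. The template strand is its reverse complement (complement ACCGCATACTATAAAGCACCTCTCGGACCGGTGAAATTGGCAACTCCTACCGGGCCTGGCTGATACAGAGTTTACCTTTACTG, then reverse).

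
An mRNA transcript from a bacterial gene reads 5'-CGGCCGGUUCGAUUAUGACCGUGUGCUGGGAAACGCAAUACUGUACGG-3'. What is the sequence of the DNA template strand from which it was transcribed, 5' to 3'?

5'-CCGTACAGTATTGCGTTTCCCAGCACACGGTCATAATCGAACCGGCCG-3'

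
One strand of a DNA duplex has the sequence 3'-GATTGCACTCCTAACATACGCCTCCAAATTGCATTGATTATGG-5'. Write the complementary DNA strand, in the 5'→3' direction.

5'-CTAACGTGAGGATTGTATGCGGAGGTTTAACGTAACTAATACC-3'

The strand is given 3'→5', so its complement runs 5'→3' in the same left-to-right order: pair each base A↔T, G↔C.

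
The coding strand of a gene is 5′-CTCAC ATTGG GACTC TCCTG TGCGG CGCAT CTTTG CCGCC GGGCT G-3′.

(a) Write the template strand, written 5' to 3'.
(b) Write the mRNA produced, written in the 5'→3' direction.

(a) 5′-CAGCCCGGCGGCAAAGATGCGCCGCACAGGAGAGTCCCAATGTGAG-3′
(b) 5'-CUCACAUUGGGACUCUCCUGUGCGGCGCAUCUUUGCCGCCGGGCUG-3'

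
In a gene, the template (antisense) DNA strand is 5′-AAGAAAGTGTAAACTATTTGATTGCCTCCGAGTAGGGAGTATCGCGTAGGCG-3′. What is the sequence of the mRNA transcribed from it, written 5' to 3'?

5′-CGCCUACGCGAUACUCCCUACUCGGAGGCAAUCAAAUAGUUUACACUUUCUU-3′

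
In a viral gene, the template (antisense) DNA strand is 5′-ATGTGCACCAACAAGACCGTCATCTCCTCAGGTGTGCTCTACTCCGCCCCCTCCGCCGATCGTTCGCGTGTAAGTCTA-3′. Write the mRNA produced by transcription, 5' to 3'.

5'-UAGACUUACACGCGAACGAUCGGCGGAGGGGGCGGAGUAGAGCACACCUGAGGAGAUGACGGUCUUGUUGGUGCACAU-3'

RNA polymerase reads the template 3'→5' and synthesizes mRNA 5'→3' by base-pairing (A→U, T→A, G↔C). The complement of the template is TACACGTGGTTGTTCTGGCAGTAGAGGAGTCCACACGAGATGAGGCGGGGGAGGCGGCTAGCAAGCGCACATTCAGAT; antiparallel, so 5'→3' the coding strand is TAGACTTACACGCGAACGATCGGCGGAGGGGGCGGAGTAGAGCACACCTGAGGAGATGACGGTCTTGTTGGTGCACAT. Replace T with U for the mRNA.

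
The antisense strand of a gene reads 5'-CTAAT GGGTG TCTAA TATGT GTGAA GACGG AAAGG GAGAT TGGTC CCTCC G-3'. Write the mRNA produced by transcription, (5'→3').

5'-CGGAGGGACCAAUCUCCCUUUCCGUCUUCACACAUAUUAGACACCCAUUAG-3'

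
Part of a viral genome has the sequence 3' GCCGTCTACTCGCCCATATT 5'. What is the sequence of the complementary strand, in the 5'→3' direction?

The strand is given 3'→5', so its complement runs 5'→3' in the same left-to-right order: pair each base A↔T, G↔C.

5'-CGGCAGATGAGCGGGTATAA-3'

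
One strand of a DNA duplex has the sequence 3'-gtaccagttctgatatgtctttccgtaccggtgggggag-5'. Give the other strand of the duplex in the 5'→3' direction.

5'-CATGGTCAAGACTATACAGAAAGGCATGGCCACCCCCTC-3'

The strand is given 3'→5', so its complement runs 5'→3' in the same left-to-right order: pair each base A↔T, G↔C.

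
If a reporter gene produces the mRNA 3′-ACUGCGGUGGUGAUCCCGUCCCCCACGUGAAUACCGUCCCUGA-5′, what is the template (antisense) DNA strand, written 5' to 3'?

5'-TGACGCCACCACTAGGGCAGGGGGTGCACTTATGGCAGGGACT-3'

Written 5'→3' the mRNA is AGUCCCUGCCAUAAGUGCACCCCCUGCCCUAGUGGUGGCGUCA, so the coding DNA strand is AGTCCCTGCCATAAGTGCACCCCCTGCCCTAGTGGTGGCGTCA. The template is its reverse complement.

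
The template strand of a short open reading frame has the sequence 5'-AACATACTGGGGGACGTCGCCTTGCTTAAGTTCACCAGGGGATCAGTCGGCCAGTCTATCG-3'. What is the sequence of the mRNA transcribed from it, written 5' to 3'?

5'-CGAUAGACUGGCCGACUGAUCCCCUGGUGAACUUAAGCAAGGCGACGUCCCCCAGUAUGUU-3'

RNA polymerase reads the template 3'→5' and synthesizes mRNA 5'→3' by base-pairing (A→U, T→A, G↔C). The complement of the template is TTGTATGACCCCCTGCAGCGGAACGAATTCAAGTGGTCCCCTAGTCAGCCGGTCAGATAGC; antiparallel, so 5'→3' the coding strand is CGATAGACTGGCCGACTGATCCCCTGGTGAACTTAAGCAAGGCGACGTCCCCCAGTATGTT. Replace T with U for the mRNA.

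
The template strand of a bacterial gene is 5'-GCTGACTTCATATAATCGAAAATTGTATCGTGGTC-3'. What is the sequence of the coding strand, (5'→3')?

The coding strand is complementary and antiparallel to the template: take the complement (A↔T, G↔C) and reverse.

5'-GACCACGATACAATTTTCGATTATATGAAGTCAGC-3'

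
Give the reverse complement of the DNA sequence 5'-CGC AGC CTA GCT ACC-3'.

5'-GGTAGCTAGGCTGCG-3'

Reading the sequence 3'→5' and pairing each base (A↔T, G↔C) gives the reverse complement directly.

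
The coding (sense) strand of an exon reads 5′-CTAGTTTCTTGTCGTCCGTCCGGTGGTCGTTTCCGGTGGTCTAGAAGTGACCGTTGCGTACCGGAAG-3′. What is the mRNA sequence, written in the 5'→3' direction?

5'-CUAGUUUCUUGUCGUCCGUCCGGUGGUCGUUUCCGGUGGUCUAGAAGUGACCGUUGCGUACCGGAAG-3'

mRNA has the coding-strand sequence with U in place of T.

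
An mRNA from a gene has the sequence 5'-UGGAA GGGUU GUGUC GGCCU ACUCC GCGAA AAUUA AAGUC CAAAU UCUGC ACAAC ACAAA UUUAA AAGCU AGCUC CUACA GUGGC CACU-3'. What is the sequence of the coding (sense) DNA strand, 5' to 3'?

5'-TGGAAGGGTTGTGTCGGCCTACTCCGCGAAAATTAAAGTCCAAATTCTGCACAACACAAATTTAAAAGCTAGCTCCTACAGTGGCCACT-3'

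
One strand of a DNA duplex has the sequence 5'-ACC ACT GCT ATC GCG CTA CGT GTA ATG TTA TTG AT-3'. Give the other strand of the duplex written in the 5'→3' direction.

Pairing A↔T and G↔C gives TGGTGACGATAGCGCGATGCACATTACAATAACTA, running 3'→5'. Reverse for the 5'→3' convention.

5'-ATCAATAACATTACACGTAGCGCGATAGCAGTGGT-3'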